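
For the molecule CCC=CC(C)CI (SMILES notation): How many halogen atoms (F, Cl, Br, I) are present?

Halogen atoms appear at heavy-atom position 8 (1×I).
Other groups present: 1 alkene.
Halogen count: 1.

1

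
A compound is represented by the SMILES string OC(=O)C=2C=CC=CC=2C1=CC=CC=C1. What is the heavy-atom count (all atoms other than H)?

Every atom symbol written in the SMILES (organic subset) is one heavy atom; implicit H are not written.
Heavy atoms by element → C:13, O:2.
Total: 15.

15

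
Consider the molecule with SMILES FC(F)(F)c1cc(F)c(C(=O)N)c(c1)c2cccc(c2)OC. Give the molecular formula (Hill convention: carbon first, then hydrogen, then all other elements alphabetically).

Walk through each heavy atom and fill implicit hydrogens from standard valence (C 4, N 3, O 2, S 2, halogen 1); for lowercase aromatic atoms, an aromatic c carries 1 H when it has two neighbours and 0 H with three, and aromatic n carries 0 H:
  atom 1: F (halogen, monovalent) → 0 H
  atom 2: C, bond orders sum to 4 (valence 4) → 0 H
  atom 3: F (halogen, monovalent) → 0 H
  atom 4: F (halogen, monovalent) → 0 H
  atom 5: aromatic c, 3 neighbours → 0 H
  atom 6: aromatic c, 2 neighbours → 1 H
  atom 7: aromatic c, 3 neighbours → 0 H
  atom 8: F (halogen, monovalent) → 0 H
  atom 9: aromatic c, 3 neighbours → 0 H
  atom 10: C, bond orders sum to 4 (valence 4) → 0 H
  atom 11: O, bond orders sum to 2 (valence 2) → 0 H
  atom 12: N, bond orders sum to 1 (valence 3) → 2 H
  atom 13: aromatic c, 3 neighbours → 0 H
  atom 14: aromatic c, 2 neighbours → 1 H
  atom 15: aromatic c, 3 neighbours → 0 H
  atom 16: aromatic c, 2 neighbours → 1 H
  atom 17: aromatic c, 2 neighbours → 1 H
  atom 18: aromatic c, 2 neighbours → 1 H
  atom 19: aromatic c, 3 neighbours → 0 H
  atom 20: aromatic c, 2 neighbours → 1 H
  atom 21: O, bond orders sum to 2 (valence 2) → 0 H
  atom 22: C, bond orders sum to 1 (valence 4) → 3 H
Totals → C:15, H:11, F:4, N:1, O:2.
In Hill order: C15H11F4NO2.

C15H11F4NO2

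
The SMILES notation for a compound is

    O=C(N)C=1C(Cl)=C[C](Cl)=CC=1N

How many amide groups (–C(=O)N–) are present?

The amide motif appears at heavy-atom position 2 in the SMILES.
Other groups present: 1 primary amine.
Amide count: 1.

1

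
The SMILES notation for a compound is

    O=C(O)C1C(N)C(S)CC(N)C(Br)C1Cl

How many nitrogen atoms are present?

2

Scan the SMILES for N atoms (remember two-letter symbols like Cl and Br are single atoms).
Nitrogen count: 2.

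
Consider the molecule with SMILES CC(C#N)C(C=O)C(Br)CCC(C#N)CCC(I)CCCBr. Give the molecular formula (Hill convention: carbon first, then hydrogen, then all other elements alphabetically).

Walk through each heavy atom and fill implicit hydrogens from standard valence (C 4, N 3, O 2, S 2, halogen 1):
  atom 1: C, bond orders sum to 1 (valence 4) → 3 H
  atom 2: C, bond orders sum to 3 (valence 4) → 1 H
  atom 3: C, bond orders sum to 4 (valence 4) → 0 H
  atom 4: N, bond orders sum to 3 (valence 3) → 0 H
  atom 5: C, bond orders sum to 3 (valence 4) → 1 H
  atom 6: C, bond orders sum to 3 (valence 4) → 1 H
  atom 7: O, bond orders sum to 2 (valence 2) → 0 H
  atom 8: C, bond orders sum to 3 (valence 4) → 1 H
  atom 9: Br (halogen, monovalent) → 0 H
  atom 10: C, bond orders sum to 2 (valence 4) → 2 H
  atom 11: C, bond orders sum to 2 (valence 4) → 2 H
  atom 12: C, bond orders sum to 3 (valence 4) → 1 H
  atom 13: C, bond orders sum to 4 (valence 4) → 0 H
  atom 14: N, bond orders sum to 3 (valence 3) → 0 H
  atom 15: C, bond orders sum to 2 (valence 4) → 2 H
  atom 16: C, bond orders sum to 2 (valence 4) → 2 H
  atom 17: C, bond orders sum to 3 (valence 4) → 1 H
  atom 18: I (halogen, monovalent) → 0 H
  atom 19: C, bond orders sum to 2 (valence 4) → 2 H
  atom 20: C, bond orders sum to 2 (valence 4) → 2 H
  atom 21: C, bond orders sum to 2 (valence 4) → 2 H
  atom 22: Br (halogen, monovalent) → 0 H
Totals → C:16, H:23, Br:2, I:1, N:2, O:1.
In Hill order: C16H23Br2IN2O.

C16H23Br2IN2O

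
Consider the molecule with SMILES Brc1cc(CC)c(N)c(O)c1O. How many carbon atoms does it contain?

8

Count every carbon token in the SMILES (each C, including those in ring-closure positions and inside branches).
Carbon count: 8.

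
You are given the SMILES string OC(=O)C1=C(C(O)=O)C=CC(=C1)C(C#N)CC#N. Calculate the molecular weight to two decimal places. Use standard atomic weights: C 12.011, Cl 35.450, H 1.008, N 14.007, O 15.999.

244.21 g/mol

First, the molecular formula is C12H8N2O4 (counting implicit H from valence).
  C: 12 × 12.011 = 144.132
  H: 8 × 1.008 = 8.064
  N: 2 × 14.007 = 28.014
  O: 4 × 15.999 = 63.996
Sum: 12×12.011 + 8×1.008 + 2×14.007 + 4×15.999 = 244.206 → 244.21 g/mol.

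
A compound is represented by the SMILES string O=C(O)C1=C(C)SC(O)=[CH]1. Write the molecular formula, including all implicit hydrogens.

C6H6O3S

Walk through each heavy atom and fill implicit hydrogens from standard valence (C 4, N 3, O 2, S 2, halogen 1):
  atom 1: O, bond orders sum to 2 (valence 2) → 0 H
  atom 2: C, bond orders sum to 4 (valence 4) → 0 H
  atom 3: O, bond orders sum to 1 (valence 2) → 1 H
  atom 4: C, bond orders sum to 4 (valence 4) → 0 H
  atom 5: C, bond orders sum to 4 (valence 4) → 0 H
  atom 6: C, bond orders sum to 1 (valence 4) → 3 H
  atom 7: S, bond orders sum to 2 (valence 2) → 0 H
  atom 8: C, bond orders sum to 4 (valence 4) → 0 H
  atom 9: O, bond orders sum to 1 (valence 2) → 1 H
  atom 10: C with explicit H count 1
Totals → C:6, H:6, O:3, S:1.
In Hill order: C6H6O3S.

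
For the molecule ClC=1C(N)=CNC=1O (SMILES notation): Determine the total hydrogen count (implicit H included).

5

Walk through each heavy atom and fill implicit hydrogens from standard valence (C 4, N 3, O 2, S 2, halogen 1):
  atom 1: Cl (halogen, monovalent) → 0 H
  atom 2: C, bond orders sum to 4 (valence 4) → 0 H
  atom 3: C, bond orders sum to 4 (valence 4) → 0 H
  atom 4: N, bond orders sum to 1 (valence 3) → 2 H
  atom 5: C, bond orders sum to 3 (valence 4) → 1 H
  atom 6: N, bond orders sum to 2 (valence 3) → 1 H
  atom 7: C, bond orders sum to 4 (valence 4) → 0 H
  atom 8: O, bond orders sum to 1 (valence 2) → 1 H
Total hydrogens: 5.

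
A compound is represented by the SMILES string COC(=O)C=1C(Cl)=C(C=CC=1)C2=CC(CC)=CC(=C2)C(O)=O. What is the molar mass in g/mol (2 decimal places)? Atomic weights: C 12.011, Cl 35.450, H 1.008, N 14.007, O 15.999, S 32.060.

318.75 g/mol

First, the molecular formula is C17H15ClO4 (counting implicit H from valence).
  C: 17 × 12.011 = 204.187
  Cl: 1 × 35.450 = 35.450
  H: 15 × 1.008 = 15.120
  O: 4 × 15.999 = 63.996
Sum: 17×12.011 + 1×35.450 + 15×1.008 + 4×15.999 = 318.753 → 318.75 g/mol.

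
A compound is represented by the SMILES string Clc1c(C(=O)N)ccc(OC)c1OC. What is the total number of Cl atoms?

Scan the SMILES for Cl atoms (remember two-letter symbols like Cl and Br are single atoms).
Chlorine count: 1.

1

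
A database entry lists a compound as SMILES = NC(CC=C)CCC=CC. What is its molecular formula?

C9H17N

Walk through each heavy atom and fill implicit hydrogens from standard valence (C 4, N 3, O 2, S 2, halogen 1):
  atom 1: N, bond orders sum to 1 (valence 3) → 2 H
  atom 2: C, bond orders sum to 3 (valence 4) → 1 H
  atom 3: C, bond orders sum to 2 (valence 4) → 2 H
  atom 4: C, bond orders sum to 3 (valence 4) → 1 H
  atom 5: C, bond orders sum to 2 (valence 4) → 2 H
  atom 6: C, bond orders sum to 2 (valence 4) → 2 H
  atom 7: C, bond orders sum to 2 (valence 4) → 2 H
  atom 8: C, bond orders sum to 3 (valence 4) → 1 H
  atom 9: C, bond orders sum to 3 (valence 4) → 1 H
  atom 10: C, bond orders sum to 1 (valence 4) → 3 H
Totals → C:9, H:17, N:1.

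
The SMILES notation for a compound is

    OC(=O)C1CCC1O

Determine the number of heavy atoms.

8

Every atom symbol written in the SMILES (organic subset) is one heavy atom; implicit H are not written.
Heavy atoms by element → C:5, O:3.
Total: 8.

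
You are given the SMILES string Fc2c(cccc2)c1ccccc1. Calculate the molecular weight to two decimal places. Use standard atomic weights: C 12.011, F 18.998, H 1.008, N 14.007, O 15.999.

First, the molecular formula is C12H9F (counting implicit H from valence).
  C: 12 × 12.011 = 144.132
  F: 1 × 18.998 = 18.998
  H: 9 × 1.008 = 9.072
Sum: 12×12.011 + 1×18.998 + 9×1.008 = 172.202 → 172.20 g/mol.

172.20 g/mol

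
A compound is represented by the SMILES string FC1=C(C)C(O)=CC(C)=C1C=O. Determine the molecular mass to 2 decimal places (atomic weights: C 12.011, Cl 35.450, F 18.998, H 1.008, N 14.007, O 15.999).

168.17 g/mol

First, the molecular formula is C9H9FO2 (counting implicit H from valence).
  C: 9 × 12.011 = 108.099
  F: 1 × 18.998 = 18.998
  H: 9 × 1.008 = 9.072
  O: 2 × 15.999 = 31.998
Sum: 9×12.011 + 1×18.998 + 9×1.008 + 2×15.999 = 168.167 → 168.17 g/mol.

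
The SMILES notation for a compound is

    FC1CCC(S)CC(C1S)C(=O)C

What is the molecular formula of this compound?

Walk through each heavy atom and fill implicit hydrogens from standard valence (C 4, N 3, O 2, S 2, halogen 1):
  atom 1: F (halogen, monovalent) → 0 H
  atom 2: C, bond orders sum to 3 (valence 4) → 1 H
  atom 3: C, bond orders sum to 2 (valence 4) → 2 H
  atom 4: C, bond orders sum to 2 (valence 4) → 2 H
  atom 5: C, bond orders sum to 3 (valence 4) → 1 H
  atom 6: S, bond orders sum to 1 (valence 2) → 1 H
  atom 7: C, bond orders sum to 2 (valence 4) → 2 H
  atom 8: C, bond orders sum to 3 (valence 4) → 1 H
  atom 9: C, bond orders sum to 3 (valence 4) → 1 H
  atom 10: S, bond orders sum to 1 (valence 2) → 1 H
  atom 11: C, bond orders sum to 4 (valence 4) → 0 H
  atom 12: O, bond orders sum to 2 (valence 2) → 0 H
  atom 13: C, bond orders sum to 1 (valence 4) → 3 H
Totals → C:9, H:15, F:1, O:1, S:2.
In Hill order: C9H15FOS2.

C9H15FOS2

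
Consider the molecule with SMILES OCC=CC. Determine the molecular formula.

Walk through each heavy atom and fill implicit hydrogens from standard valence (C 4, N 3, O 2, S 2, halogen 1):
  atom 1: O, bond orders sum to 1 (valence 2) → 1 H
  atom 2: C, bond orders sum to 2 (valence 4) → 2 H
  atom 3: C, bond orders sum to 3 (valence 4) → 1 H
  atom 4: C, bond orders sum to 3 (valence 4) → 1 H
  atom 5: C, bond orders sum to 1 (valence 4) → 3 H
Totals → C:4, H:8, O:1.

C4H8O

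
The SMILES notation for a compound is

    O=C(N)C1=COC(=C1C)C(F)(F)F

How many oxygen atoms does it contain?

Scan the SMILES for O atoms (remember two-letter symbols like Cl and Br are single atoms).
Oxygen count: 2.

2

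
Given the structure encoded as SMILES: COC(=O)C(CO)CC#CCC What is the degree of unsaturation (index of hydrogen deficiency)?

3

Degree of unsaturation = (number of rings) + (number of π bonds).
Ring closures in the SMILES: 0.
π bonds: 1 double bond (each 1 DoU), 1 triple bond (each 2 DoU) → 3 DoU from unsaturation.
Total DoU = 0 + 3 = 3.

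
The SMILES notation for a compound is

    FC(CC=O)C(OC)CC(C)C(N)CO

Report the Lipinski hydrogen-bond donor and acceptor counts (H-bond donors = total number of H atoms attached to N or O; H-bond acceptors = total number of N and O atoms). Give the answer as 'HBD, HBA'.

3, 4

Donors: find every N or O and count the H atoms it carries.
  atom 5 (O): bond orders sum to 2 → 0 H
  atom 7 (O): bond orders sum to 2 → 0 H
  atom 13 (N): bond orders sum to 1 → 2 H
  atom 15 (O): bond orders sum to 1 → 1 H
Lipinski HBD = 3.
Acceptors: N atoms = 1, O atoms = 3 → HBA = 4.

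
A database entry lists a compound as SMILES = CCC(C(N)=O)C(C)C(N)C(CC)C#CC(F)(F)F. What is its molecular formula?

Walk through each heavy atom and fill implicit hydrogens from standard valence (C 4, N 3, O 2, S 2, halogen 1):
  atom 1: C, bond orders sum to 1 (valence 4) → 3 H
  atom 2: C, bond orders sum to 2 (valence 4) → 2 H
  atom 3: C, bond orders sum to 3 (valence 4) → 1 H
  atom 4: C, bond orders sum to 4 (valence 4) → 0 H
  atom 5: N, bond orders sum to 1 (valence 3) → 2 H
  atom 6: O, bond orders sum to 2 (valence 2) → 0 H
  atom 7: C, bond orders sum to 3 (valence 4) → 1 H
  atom 8: C, bond orders sum to 1 (valence 4) → 3 H
  atom 9: C, bond orders sum to 3 (valence 4) → 1 H
  atom 10: N, bond orders sum to 1 (valence 3) → 2 H
  atom 11: C, bond orders sum to 3 (valence 4) → 1 H
  atom 12: C, bond orders sum to 2 (valence 4) → 2 H
  atom 13: C, bond orders sum to 1 (valence 4) → 3 H
  atom 14: C, bond orders sum to 4 (valence 4) → 0 H
  atom 15: C, bond orders sum to 4 (valence 4) → 0 H
  atom 16: C, bond orders sum to 4 (valence 4) → 0 H
  atom 17: F (halogen, monovalent) → 0 H
  atom 18: F (halogen, monovalent) → 0 H
  atom 19: F (halogen, monovalent) → 0 H
Totals → C:13, H:21, F:3, N:2, O:1.
In Hill order: C13H21F3N2O.

C13H21F3N2O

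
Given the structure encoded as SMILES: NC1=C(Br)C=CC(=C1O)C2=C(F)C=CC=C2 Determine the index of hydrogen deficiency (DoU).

Degree of unsaturation = (number of rings) + (number of π bonds).
Ring closures in the SMILES: 2.
π bonds: 6 double bonds (each 1 DoU) → 6 DoU from unsaturation.
Total DoU = 2 + 6 = 8.

8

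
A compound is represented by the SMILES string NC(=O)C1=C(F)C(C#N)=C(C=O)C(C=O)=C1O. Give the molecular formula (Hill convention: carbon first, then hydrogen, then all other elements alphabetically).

Walk through each heavy atom and fill implicit hydrogens from standard valence (C 4, N 3, O 2, S 2, halogen 1):
  atom 1: N, bond orders sum to 1 (valence 3) → 2 H
  atom 2: C, bond orders sum to 4 (valence 4) → 0 H
  atom 3: O, bond orders sum to 2 (valence 2) → 0 H
  atom 4: C, bond orders sum to 4 (valence 4) → 0 H
  atom 5: C, bond orders sum to 4 (valence 4) → 0 H
  atom 6: F (halogen, monovalent) → 0 H
  atom 7: C, bond orders sum to 4 (valence 4) → 0 H
  atom 8: C, bond orders sum to 4 (valence 4) → 0 H
  atom 9: N, bond orders sum to 3 (valence 3) → 0 H
  atom 10: C, bond orders sum to 4 (valence 4) → 0 H
  atom 11: C, bond orders sum to 3 (valence 4) → 1 H
  atom 12: O, bond orders sum to 2 (valence 2) → 0 H
  atom 13: C, bond orders sum to 4 (valence 4) → 0 H
  atom 14: C, bond orders sum to 3 (valence 4) → 1 H
  atom 15: O, bond orders sum to 2 (valence 2) → 0 H
  atom 16: C, bond orders sum to 4 (valence 4) → 0 H
  atom 17: O, bond orders sum to 1 (valence 2) → 1 H
Totals → C:10, H:5, F:1, N:2, O:4.
In Hill order: C10H5FN2O4.

C10H5FN2O4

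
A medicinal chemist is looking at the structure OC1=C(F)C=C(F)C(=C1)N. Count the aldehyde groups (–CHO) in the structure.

0

Scan the SMILES for the aldehyde motif — none present.
Groups that are present: 1 hydroxyl, 1 primary amine.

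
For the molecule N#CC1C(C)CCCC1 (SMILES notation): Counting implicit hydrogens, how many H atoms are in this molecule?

Walk through each heavy atom and fill implicit hydrogens from standard valence (C 4, N 3, O 2, S 2, halogen 1):
  atom 1: N, bond orders sum to 3 (valence 3) → 0 H
  atom 2: C, bond orders sum to 4 (valence 4) → 0 H
  atom 3: C, bond orders sum to 3 (valence 4) → 1 H
  atom 4: C, bond orders sum to 3 (valence 4) → 1 H
  atom 5: C, bond orders sum to 1 (valence 4) → 3 H
  atom 6: C, bond orders sum to 2 (valence 4) → 2 H
  atom 7: C, bond orders sum to 2 (valence 4) → 2 H
  atom 8: C, bond orders sum to 2 (valence 4) → 2 H
  atom 9: C, bond orders sum to 2 (valence 4) → 2 H
Total hydrogens: 13.

13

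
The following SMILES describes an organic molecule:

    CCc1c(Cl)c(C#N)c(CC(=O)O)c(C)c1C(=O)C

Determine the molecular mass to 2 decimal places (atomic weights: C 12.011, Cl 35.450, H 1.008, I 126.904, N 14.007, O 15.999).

First, the molecular formula is C14H14ClNO3 (counting implicit H from valence).
  C: 14 × 12.011 = 168.154
  Cl: 1 × 35.450 = 35.450
  H: 14 × 1.008 = 14.112
  N: 1 × 14.007 = 14.007
  O: 3 × 15.999 = 47.997
Sum: 14×12.011 + 1×35.450 + 14×1.008 + 1×14.007 + 3×15.999 = 279.720 → 279.72 g/mol.

279.72 g/mol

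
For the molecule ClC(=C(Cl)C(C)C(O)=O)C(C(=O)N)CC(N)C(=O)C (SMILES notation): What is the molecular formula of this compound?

C11H16Cl2N2O4

Walk through each heavy atom and fill implicit hydrogens from standard valence (C 4, N 3, O 2, S 2, halogen 1):
  atom 1: Cl (halogen, monovalent) → 0 H
  atom 2: C, bond orders sum to 4 (valence 4) → 0 H
  atom 3: C, bond orders sum to 4 (valence 4) → 0 H
  atom 4: Cl (halogen, monovalent) → 0 H
  atom 5: C, bond orders sum to 3 (valence 4) → 1 H
  atom 6: C, bond orders sum to 1 (valence 4) → 3 H
  atom 7: C, bond orders sum to 4 (valence 4) → 0 H
  atom 8: O, bond orders sum to 1 (valence 2) → 1 H
  atom 9: O, bond orders sum to 2 (valence 2) → 0 H
  atom 10: C, bond orders sum to 3 (valence 4) → 1 H
  atom 11: C, bond orders sum to 4 (valence 4) → 0 H
  atom 12: O, bond orders sum to 2 (valence 2) → 0 H
  atom 13: N, bond orders sum to 1 (valence 3) → 2 H
  atom 14: C, bond orders sum to 2 (valence 4) → 2 H
  atom 15: C, bond orders sum to 3 (valence 4) → 1 H
  atom 16: N, bond orders sum to 1 (valence 3) → 2 H
  atom 17: C, bond orders sum to 4 (valence 4) → 0 H
  atom 18: O, bond orders sum to 2 (valence 2) → 0 H
  atom 19: C, bond orders sum to 1 (valence 4) → 3 H
Totals → C:11, H:16, Cl:2, N:2, O:4.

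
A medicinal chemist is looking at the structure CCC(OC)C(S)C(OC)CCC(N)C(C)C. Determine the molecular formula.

C13H29NO2S

Walk through each heavy atom and fill implicit hydrogens from standard valence (C 4, N 3, O 2, S 2, halogen 1):
  atom 1: C, bond orders sum to 1 (valence 4) → 3 H
  atom 2: C, bond orders sum to 2 (valence 4) → 2 H
  atom 3: C, bond orders sum to 3 (valence 4) → 1 H
  atom 4: O, bond orders sum to 2 (valence 2) → 0 H
  atom 5: C, bond orders sum to 1 (valence 4) → 3 H
  atom 6: C, bond orders sum to 3 (valence 4) → 1 H
  atom 7: S, bond orders sum to 1 (valence 2) → 1 H
  atom 8: C, bond orders sum to 3 (valence 4) → 1 H
  atom 9: O, bond orders sum to 2 (valence 2) → 0 H
  atom 10: C, bond orders sum to 1 (valence 4) → 3 H
  atom 11: C, bond orders sum to 2 (valence 4) → 2 H
  atom 12: C, bond orders sum to 2 (valence 4) → 2 H
  atom 13: C, bond orders sum to 3 (valence 4) → 1 H
  atom 14: N, bond orders sum to 1 (valence 3) → 2 H
  atom 15: C, bond orders sum to 3 (valence 4) → 1 H
  atom 16: C, bond orders sum to 1 (valence 4) → 3 H
  atom 17: C, bond orders sum to 1 (valence 4) → 3 H
Totals → C:13, H:29, N:1, O:2, S:1.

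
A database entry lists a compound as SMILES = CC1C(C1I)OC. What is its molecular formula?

C5H9IO

Walk through each heavy atom and fill implicit hydrogens from standard valence (C 4, N 3, O 2, S 2, halogen 1):
  atom 1: C, bond orders sum to 1 (valence 4) → 3 H
  atom 2: C, bond orders sum to 3 (valence 4) → 1 H
  atom 3: C, bond orders sum to 3 (valence 4) → 1 H
  atom 4: C, bond orders sum to 3 (valence 4) → 1 H
  atom 5: I (halogen, monovalent) → 0 H
  atom 6: O, bond orders sum to 2 (valence 2) → 0 H
  atom 7: C, bond orders sum to 1 (valence 4) → 3 H
Totals → C:5, H:9, I:1, O:1.
In Hill order: C5H9IO.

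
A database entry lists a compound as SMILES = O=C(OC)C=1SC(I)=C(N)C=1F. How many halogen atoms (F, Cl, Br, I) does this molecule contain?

Halogen atoms appear at heavy-atom positions 8, 12 (1×F, 1×I).
Other groups present: 1 ester, 1 primary amine.
Halogen count: 2.

2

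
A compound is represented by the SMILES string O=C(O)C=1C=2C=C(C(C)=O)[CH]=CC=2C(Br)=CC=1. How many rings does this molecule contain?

2

In SMILES, each pair of matching ring-closure digits denotes one ring-closing bond; the number of such bonds equals the number of independent rings.
Ring-closure bonds here: 2.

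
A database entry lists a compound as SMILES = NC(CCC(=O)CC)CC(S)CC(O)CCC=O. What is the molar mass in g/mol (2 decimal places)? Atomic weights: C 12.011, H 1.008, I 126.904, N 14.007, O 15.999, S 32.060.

275.41 g/mol

First, the molecular formula is C13H25NO3S (counting implicit H from valence).
  C: 13 × 12.011 = 156.143
  H: 25 × 1.008 = 25.200
  N: 1 × 14.007 = 14.007
  O: 3 × 15.999 = 47.997
  S: 1 × 32.060 = 32.060
Sum: 13×12.011 + 25×1.008 + 1×14.007 + 3×15.999 + 1×32.060 = 275.407 → 275.41 g/mol.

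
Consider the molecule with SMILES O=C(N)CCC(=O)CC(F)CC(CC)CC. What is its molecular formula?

Walk through each heavy atom and fill implicit hydrogens from standard valence (C 4, N 3, O 2, S 2, halogen 1):
  atom 1: O, bond orders sum to 2 (valence 2) → 0 H
  atom 2: C, bond orders sum to 4 (valence 4) → 0 H
  atom 3: N, bond orders sum to 1 (valence 3) → 2 H
  atom 4: C, bond orders sum to 2 (valence 4) → 2 H
  atom 5: C, bond orders sum to 2 (valence 4) → 2 H
  atom 6: C, bond orders sum to 4 (valence 4) → 0 H
  atom 7: O, bond orders sum to 2 (valence 2) → 0 H
  atom 8: C, bond orders sum to 2 (valence 4) → 2 H
  atom 9: C, bond orders sum to 3 (valence 4) → 1 H
  atom 10: F (halogen, monovalent) → 0 H
  atom 11: C, bond orders sum to 2 (valence 4) → 2 H
  atom 12: C, bond orders sum to 3 (valence 4) → 1 H
  atom 13: C, bond orders sum to 2 (valence 4) → 2 H
  atom 14: C, bond orders sum to 1 (valence 4) → 3 H
  atom 15: C, bond orders sum to 2 (valence 4) → 2 H
  atom 16: C, bond orders sum to 1 (valence 4) → 3 H
Totals → C:12, H:22, F:1, N:1, O:2.
In Hill order: C12H22FNO2.

C12H22FNO2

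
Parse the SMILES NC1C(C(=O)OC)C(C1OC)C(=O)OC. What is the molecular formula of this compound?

Walk through each heavy atom and fill implicit hydrogens from standard valence (C 4, N 3, O 2, S 2, halogen 1):
  atom 1: N, bond orders sum to 1 (valence 3) → 2 H
  atom 2: C, bond orders sum to 3 (valence 4) → 1 H
  atom 3: C, bond orders sum to 3 (valence 4) → 1 H
  atom 4: C, bond orders sum to 4 (valence 4) → 0 H
  atom 5: O, bond orders sum to 2 (valence 2) → 0 H
  atom 6: O, bond orders sum to 2 (valence 2) → 0 H
  atom 7: C, bond orders sum to 1 (valence 4) → 3 H
  atom 8: C, bond orders sum to 3 (valence 4) → 1 H
  atom 9: C, bond orders sum to 3 (valence 4) → 1 H
  atom 10: O, bond orders sum to 2 (valence 2) → 0 H
  atom 11: C, bond orders sum to 1 (valence 4) → 3 H
  atom 12: C, bond orders sum to 4 (valence 4) → 0 H
  atom 13: O, bond orders sum to 2 (valence 2) → 0 H
  atom 14: O, bond orders sum to 2 (valence 2) → 0 H
  atom 15: C, bond orders sum to 1 (valence 4) → 3 H
Totals → C:9, H:15, N:1, O:5.
In Hill order: C9H15NO5.

C9H15NO5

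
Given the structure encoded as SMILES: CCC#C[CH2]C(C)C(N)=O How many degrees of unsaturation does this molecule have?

Degree of unsaturation = (number of rings) + (number of π bonds).
Ring closures in the SMILES: 0.
π bonds: 1 double bond (each 1 DoU), 1 triple bond (each 2 DoU) → 3 DoU from unsaturation.
Total DoU = 0 + 3 = 3.

3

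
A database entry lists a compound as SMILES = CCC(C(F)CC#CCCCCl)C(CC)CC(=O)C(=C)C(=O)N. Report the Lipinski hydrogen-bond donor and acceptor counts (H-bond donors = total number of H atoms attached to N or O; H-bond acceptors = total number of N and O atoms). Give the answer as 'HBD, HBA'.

Donors: find every N or O and count the H atoms it carries.
  atom 18 (O): bond orders sum to 2 → 0 H
  atom 22 (O): bond orders sum to 2 → 0 H
  atom 23 (N): bond orders sum to 1 → 2 H
Lipinski HBD = 2.
Acceptors: N atoms = 1, O atoms = 2 → HBA = 3.

2, 3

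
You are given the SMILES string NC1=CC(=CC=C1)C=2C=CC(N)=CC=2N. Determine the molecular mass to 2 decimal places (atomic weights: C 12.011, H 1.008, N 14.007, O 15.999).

First, the molecular formula is C12H13N3 (counting implicit H from valence).
  C: 12 × 12.011 = 144.132
  H: 13 × 1.008 = 13.104
  N: 3 × 14.007 = 42.021
Sum: 12×12.011 + 13×1.008 + 3×14.007 = 199.257 → 199.26 g/mol.

199.26 g/mol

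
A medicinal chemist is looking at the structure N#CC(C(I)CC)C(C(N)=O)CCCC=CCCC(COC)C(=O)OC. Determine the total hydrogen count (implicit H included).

Walk through each heavy atom and fill implicit hydrogens from standard valence (C 4, N 3, O 2, S 2, halogen 1):
  atom 1: N, bond orders sum to 3 (valence 3) → 0 H
  atom 2: C, bond orders sum to 4 (valence 4) → 0 H
  atom 3: C, bond orders sum to 3 (valence 4) → 1 H
  atom 4: C, bond orders sum to 3 (valence 4) → 1 H
  atom 5: I (halogen, monovalent) → 0 H
  atom 6: C, bond orders sum to 2 (valence 4) → 2 H
  atom 7: C, bond orders sum to 1 (valence 4) → 3 H
  atom 8: C, bond orders sum to 3 (valence 4) → 1 H
  atom 9: C, bond orders sum to 4 (valence 4) → 0 H
  atom 10: N, bond orders sum to 1 (valence 3) → 2 H
  atom 11: O, bond orders sum to 2 (valence 2) → 0 H
  atom 12: C, bond orders sum to 2 (valence 4) → 2 H
  atom 13: C, bond orders sum to 2 (valence 4) → 2 H
  atom 14: C, bond orders sum to 2 (valence 4) → 2 H
  atom 15: C, bond orders sum to 3 (valence 4) → 1 H
  atom 16: C, bond orders sum to 3 (valence 4) → 1 H
  atom 17: C, bond orders sum to 2 (valence 4) → 2 H
  atom 18: C, bond orders sum to 2 (valence 4) → 2 H
  atom 19: C, bond orders sum to 3 (valence 4) → 1 H
  atom 20: C, bond orders sum to 2 (valence 4) → 2 H
  atom 21: O, bond orders sum to 2 (valence 2) → 0 H
  atom 22: C, bond orders sum to 1 (valence 4) → 3 H
  atom 23: C, bond orders sum to 4 (valence 4) → 0 H
  atom 24: O, bond orders sum to 2 (valence 2) → 0 H
  atom 25: O, bond orders sum to 2 (valence 2) → 0 H
  atom 26: C, bond orders sum to 1 (valence 4) → 3 H
Total hydrogens: 31.

31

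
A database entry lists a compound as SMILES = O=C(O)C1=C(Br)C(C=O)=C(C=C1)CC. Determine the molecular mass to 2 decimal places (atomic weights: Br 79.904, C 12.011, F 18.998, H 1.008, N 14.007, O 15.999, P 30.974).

First, the molecular formula is C10H9BrO3 (counting implicit H from valence).
  Br: 1 × 79.904 = 79.904
  C: 10 × 12.011 = 120.110
  H: 9 × 1.008 = 9.072
  O: 3 × 15.999 = 47.997
Sum: 1×79.904 + 10×12.011 + 9×1.008 + 3×15.999 = 257.083 → 257.08 g/mol.

257.08 g/mol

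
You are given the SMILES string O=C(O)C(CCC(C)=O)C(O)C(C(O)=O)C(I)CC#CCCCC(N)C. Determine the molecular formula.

C18H28INO6

Walk through each heavy atom and fill implicit hydrogens from standard valence (C 4, N 3, O 2, S 2, halogen 1):
  atom 1: O, bond orders sum to 2 (valence 2) → 0 H
  atom 2: C, bond orders sum to 4 (valence 4) → 0 H
  atom 3: O, bond orders sum to 1 (valence 2) → 1 H
  atom 4: C, bond orders sum to 3 (valence 4) → 1 H
  atom 5: C, bond orders sum to 2 (valence 4) → 2 H
  atom 6: C, bond orders sum to 2 (valence 4) → 2 H
  atom 7: C, bond orders sum to 4 (valence 4) → 0 H
  atom 8: C, bond orders sum to 1 (valence 4) → 3 H
  atom 9: O, bond orders sum to 2 (valence 2) → 0 H
  atom 10: C, bond orders sum to 3 (valence 4) → 1 H
  atom 11: O, bond orders sum to 1 (valence 2) → 1 H
  atom 12: C, bond orders sum to 3 (valence 4) → 1 H
  atom 13: C, bond orders sum to 4 (valence 4) → 0 H
  atom 14: O, bond orders sum to 1 (valence 2) → 1 H
  atom 15: O, bond orders sum to 2 (valence 2) → 0 H
  atom 16: C, bond orders sum to 3 (valence 4) → 1 H
  atom 17: I (halogen, monovalent) → 0 H
  atom 18: C, bond orders sum to 2 (valence 4) → 2 H
  atom 19: C, bond orders sum to 4 (valence 4) → 0 H
  atom 20: C, bond orders sum to 4 (valence 4) → 0 H
  atom 21: C, bond orders sum to 2 (valence 4) → 2 H
  atom 22: C, bond orders sum to 2 (valence 4) → 2 H
  atom 23: C, bond orders sum to 2 (valence 4) → 2 H
  atom 24: C, bond orders sum to 3 (valence 4) → 1 H
  atom 25: N, bond orders sum to 1 (valence 3) → 2 H
  atom 26: C, bond orders sum to 1 (valence 4) → 3 H
Totals → C:18, H:28, I:1, N:1, O:6.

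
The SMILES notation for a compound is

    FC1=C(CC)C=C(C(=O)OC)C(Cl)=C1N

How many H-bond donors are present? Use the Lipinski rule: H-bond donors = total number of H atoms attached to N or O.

2

Donors: find every N or O and count the H atoms it carries.
  atom 9 (O): bond orders sum to 2 → 0 H
  atom 10 (O): bond orders sum to 2 → 0 H
  atom 15 (N): bond orders sum to 1 → 2 H
Lipinski HBD = 2.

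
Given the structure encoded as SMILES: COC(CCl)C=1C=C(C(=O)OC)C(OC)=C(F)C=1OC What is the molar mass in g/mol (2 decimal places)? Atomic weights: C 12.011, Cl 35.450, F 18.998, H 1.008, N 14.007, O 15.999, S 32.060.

306.71 g/mol

First, the molecular formula is C13H16ClFO5 (counting implicit H from valence).
  C: 13 × 12.011 = 156.143
  Cl: 1 × 35.450 = 35.450
  F: 1 × 18.998 = 18.998
  H: 16 × 1.008 = 16.128
  O: 5 × 15.999 = 79.995
Sum: 13×12.011 + 1×35.450 + 1×18.998 + 16×1.008 + 5×15.999 = 306.714 → 306.71 g/mol.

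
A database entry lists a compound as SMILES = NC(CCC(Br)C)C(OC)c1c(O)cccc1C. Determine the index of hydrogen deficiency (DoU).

4

Molecular formula: C14H22BrNO2.
DoU = (2C + 2 + N − H − X) / 2, where X is the halogen count and O/S are ignored.
    = (2·14 + 2 + 1 − 22 − 1) / 2 = 8 / 2 = 4.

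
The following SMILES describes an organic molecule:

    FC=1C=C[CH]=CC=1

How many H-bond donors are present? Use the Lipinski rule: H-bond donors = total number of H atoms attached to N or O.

0

Donors: find every N or O and count the H atoms it carries.
  (no N or O atoms present)
Lipinski HBD = 0.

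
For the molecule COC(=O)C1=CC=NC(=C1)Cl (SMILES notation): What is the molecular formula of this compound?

Walk through each heavy atom and fill implicit hydrogens from standard valence (C 4, N 3, O 2, S 2, halogen 1):
  atom 1: C, bond orders sum to 1 (valence 4) → 3 H
  atom 2: O, bond orders sum to 2 (valence 2) → 0 H
  atom 3: C, bond orders sum to 4 (valence 4) → 0 H
  atom 4: O, bond orders sum to 2 (valence 2) → 0 H
  atom 5: C, bond orders sum to 4 (valence 4) → 0 H
  atom 6: C, bond orders sum to 3 (valence 4) → 1 H
  atom 7: C, bond orders sum to 3 (valence 4) → 1 H
  atom 8: N, bond orders sum to 3 (valence 3) → 0 H
  atom 9: C, bond orders sum to 4 (valence 4) → 0 H
  atom 10: C, bond orders sum to 3 (valence 4) → 1 H
  atom 11: Cl (halogen, monovalent) → 0 H
Totals → C:7, H:6, Cl:1, N:1, O:2.

C7H6ClNO2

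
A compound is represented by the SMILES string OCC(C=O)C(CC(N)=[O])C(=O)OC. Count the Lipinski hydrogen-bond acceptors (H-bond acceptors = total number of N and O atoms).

6

N atoms: 1; O atoms: 5.
Lipinski HBA = 1 + 5 = 6.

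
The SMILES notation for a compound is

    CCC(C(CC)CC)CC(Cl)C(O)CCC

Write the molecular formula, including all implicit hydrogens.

C14H29ClO

Walk through each heavy atom and fill implicit hydrogens from standard valence (C 4, N 3, O 2, S 2, halogen 1):
  atom 1: C, bond orders sum to 1 (valence 4) → 3 H
  atom 2: C, bond orders sum to 2 (valence 4) → 2 H
  atom 3: C, bond orders sum to 3 (valence 4) → 1 H
  atom 4: C, bond orders sum to 3 (valence 4) → 1 H
  atom 5: C, bond orders sum to 2 (valence 4) → 2 H
  atom 6: C, bond orders sum to 1 (valence 4) → 3 H
  atom 7: C, bond orders sum to 2 (valence 4) → 2 H
  atom 8: C, bond orders sum to 1 (valence 4) → 3 H
  atom 9: C, bond orders sum to 2 (valence 4) → 2 H
  atom 10: C, bond orders sum to 3 (valence 4) → 1 H
  atom 11: Cl (halogen, monovalent) → 0 H
  atom 12: C, bond orders sum to 3 (valence 4) → 1 H
  atom 13: O, bond orders sum to 1 (valence 2) → 1 H
  atom 14: C, bond orders sum to 2 (valence 4) → 2 H
  atom 15: C, bond orders sum to 2 (valence 4) → 2 H
  atom 16: C, bond orders sum to 1 (valence 4) → 3 H
Totals → C:14, H:29, Cl:1, O:1.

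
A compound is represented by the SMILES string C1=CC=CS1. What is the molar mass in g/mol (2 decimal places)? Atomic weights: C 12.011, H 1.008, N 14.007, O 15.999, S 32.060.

First, the molecular formula is C4H4S (counting implicit H from valence).
  C: 4 × 12.011 = 48.044
  H: 4 × 1.008 = 4.032
  S: 1 × 32.060 = 32.060
Sum: 4×12.011 + 4×1.008 + 1×32.060 = 84.136 → 84.14 g/mol.

84.14 g/mol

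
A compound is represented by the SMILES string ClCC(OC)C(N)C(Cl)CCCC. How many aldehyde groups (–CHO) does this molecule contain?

Scan the SMILES for the aldehyde motif — none present.
Groups that are present: 1 ether, 1 primary amine.

0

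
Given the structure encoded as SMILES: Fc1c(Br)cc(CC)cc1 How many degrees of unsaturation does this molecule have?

4

Molecular formula: C8H8BrF.
DoU = (2C + 2 + N − H − X) / 2, where X is the halogen count and O/S are ignored.
    = (2·8 + 2 + 0 − 8 − 2) / 2 = 8 / 2 = 4.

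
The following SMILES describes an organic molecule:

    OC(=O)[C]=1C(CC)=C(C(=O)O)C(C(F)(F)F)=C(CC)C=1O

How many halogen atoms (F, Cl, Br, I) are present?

3

Halogen atoms appear at heavy-atom positions 14, 15, 16 (3×F).
Other groups present: 2 carboxylic acid, 1 hydroxyl.
Halogen count: 3.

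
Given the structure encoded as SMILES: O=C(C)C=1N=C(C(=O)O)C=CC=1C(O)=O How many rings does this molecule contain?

In SMILES, each pair of matching ring-closure digits denotes one ring-closing bond; the number of such bonds equals the number of independent rings.
Ring-closure bonds here: 1.

1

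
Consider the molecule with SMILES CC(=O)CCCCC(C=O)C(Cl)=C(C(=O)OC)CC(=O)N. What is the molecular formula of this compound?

Walk through each heavy atom and fill implicit hydrogens from standard valence (C 4, N 3, O 2, S 2, halogen 1):
  atom 1: C, bond orders sum to 1 (valence 4) → 3 H
  atom 2: C, bond orders sum to 4 (valence 4) → 0 H
  atom 3: O, bond orders sum to 2 (valence 2) → 0 H
  atom 4: C, bond orders sum to 2 (valence 4) → 2 H
  atom 5: C, bond orders sum to 2 (valence 4) → 2 H
  atom 6: C, bond orders sum to 2 (valence 4) → 2 H
  atom 7: C, bond orders sum to 2 (valence 4) → 2 H
  atom 8: C, bond orders sum to 3 (valence 4) → 1 H
  atom 9: C, bond orders sum to 3 (valence 4) → 1 H
  atom 10: O, bond orders sum to 2 (valence 2) → 0 H
  atom 11: C, bond orders sum to 4 (valence 4) → 0 H
  atom 12: Cl (halogen, monovalent) → 0 H
  atom 13: C, bond orders sum to 4 (valence 4) → 0 H
  atom 14: C, bond orders sum to 4 (valence 4) → 0 H
  atom 15: O, bond orders sum to 2 (valence 2) → 0 H
  atom 16: O, bond orders sum to 2 (valence 2) → 0 H
  atom 17: C, bond orders sum to 1 (valence 4) → 3 H
  atom 18: C, bond orders sum to 2 (valence 4) → 2 H
  atom 19: C, bond orders sum to 4 (valence 4) → 0 H
  atom 20: O, bond orders sum to 2 (valence 2) → 0 H
  atom 21: N, bond orders sum to 1 (valence 3) → 2 H
Totals → C:14, H:20, Cl:1, N:1, O:5.

C14H20ClNO5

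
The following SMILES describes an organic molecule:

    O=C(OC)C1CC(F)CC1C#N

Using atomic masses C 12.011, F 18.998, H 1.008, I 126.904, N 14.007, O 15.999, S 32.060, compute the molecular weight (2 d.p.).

First, the molecular formula is C8H10FNO2 (counting implicit H from valence).
  C: 8 × 12.011 = 96.088
  F: 1 × 18.998 = 18.998
  H: 10 × 1.008 = 10.080
  N: 1 × 14.007 = 14.007
  O: 2 × 15.999 = 31.998
Sum: 8×12.011 + 1×18.998 + 10×1.008 + 1×14.007 + 2×15.999 = 171.171 → 171.17 g/mol.

171.17 g/mol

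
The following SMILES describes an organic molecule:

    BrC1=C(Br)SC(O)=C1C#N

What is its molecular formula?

C5HBr2NOS

Walk through each heavy atom and fill implicit hydrogens from standard valence (C 4, N 3, O 2, S 2, halogen 1):
  atom 1: Br (halogen, monovalent) → 0 H
  atom 2: C, bond orders sum to 4 (valence 4) → 0 H
  atom 3: C, bond orders sum to 4 (valence 4) → 0 H
  atom 4: Br (halogen, monovalent) → 0 H
  atom 5: S, bond orders sum to 2 (valence 2) → 0 H
  atom 6: C, bond orders sum to 4 (valence 4) → 0 H
  atom 7: O, bond orders sum to 1 (valence 2) → 1 H
  atom 8: C, bond orders sum to 4 (valence 4) → 0 H
  atom 9: C, bond orders sum to 4 (valence 4) → 0 H
  atom 10: N, bond orders sum to 3 (valence 3) → 0 H
Totals → C:5, H:1, Br:2, N:1, O:1, S:1.
In Hill order: C5HBr2NOS.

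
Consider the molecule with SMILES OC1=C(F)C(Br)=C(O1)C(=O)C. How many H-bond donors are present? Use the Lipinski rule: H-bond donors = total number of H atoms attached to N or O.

Donors: find every N or O and count the H atoms it carries.
  atom 1 (O): bond orders sum to 1 → 1 H
  atom 8 (O): bond orders sum to 2 → 0 H
  atom 10 (O): bond orders sum to 2 → 0 H
Lipinski HBD = 1.

1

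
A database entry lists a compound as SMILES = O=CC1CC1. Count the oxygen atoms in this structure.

Scan the SMILES for O atoms (remember two-letter symbols like Cl and Br are single atoms).
Oxygen count: 1.

1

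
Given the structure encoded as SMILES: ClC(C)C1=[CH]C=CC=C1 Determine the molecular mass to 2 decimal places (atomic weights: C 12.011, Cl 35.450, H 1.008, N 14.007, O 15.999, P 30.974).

140.61 g/mol

First, the molecular formula is C8H9Cl (counting implicit H from valence).
  C: 8 × 12.011 = 96.088
  Cl: 1 × 35.450 = 35.450
  H: 9 × 1.008 = 9.072
Sum: 8×12.011 + 1×35.450 + 9×1.008 = 140.610 → 140.61 g/mol.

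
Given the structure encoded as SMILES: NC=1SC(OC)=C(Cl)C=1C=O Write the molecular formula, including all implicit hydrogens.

C6H6ClNO2S

Walk through each heavy atom and fill implicit hydrogens from standard valence (C 4, N 3, O 2, S 2, halogen 1):
  atom 1: N, bond orders sum to 1 (valence 3) → 2 H
  atom 2: C, bond orders sum to 4 (valence 4) → 0 H
  atom 3: S, bond orders sum to 2 (valence 2) → 0 H
  atom 4: C, bond orders sum to 4 (valence 4) → 0 H
  atom 5: O, bond orders sum to 2 (valence 2) → 0 H
  atom 6: C, bond orders sum to 1 (valence 4) → 3 H
  atom 7: C, bond orders sum to 4 (valence 4) → 0 H
  atom 8: Cl (halogen, monovalent) → 0 H
  atom 9: C, bond orders sum to 4 (valence 4) → 0 H
  atom 10: C, bond orders sum to 3 (valence 4) → 1 H
  atom 11: O, bond orders sum to 2 (valence 2) → 0 H
Totals → C:6, H:6, Cl:1, N:1, O:2, S:1.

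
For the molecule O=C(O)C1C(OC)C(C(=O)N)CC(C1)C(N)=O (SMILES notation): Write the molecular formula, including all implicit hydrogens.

C10H16N2O5

Walk through each heavy atom and fill implicit hydrogens from standard valence (C 4, N 3, O 2, S 2, halogen 1):
  atom 1: O, bond orders sum to 2 (valence 2) → 0 H
  atom 2: C, bond orders sum to 4 (valence 4) → 0 H
  atom 3: O, bond orders sum to 1 (valence 2) → 1 H
  atom 4: C, bond orders sum to 3 (valence 4) → 1 H
  atom 5: C, bond orders sum to 3 (valence 4) → 1 H
  atom 6: O, bond orders sum to 2 (valence 2) → 0 H
  atom 7: C, bond orders sum to 1 (valence 4) → 3 H
  atom 8: C, bond orders sum to 3 (valence 4) → 1 H
  atom 9: C, bond orders sum to 4 (valence 4) → 0 H
  atom 10: O, bond orders sum to 2 (valence 2) → 0 H
  atom 11: N, bond orders sum to 1 (valence 3) → 2 H
  atom 12: C, bond orders sum to 2 (valence 4) → 2 H
  atom 13: C, bond orders sum to 3 (valence 4) → 1 H
  atom 14: C, bond orders sum to 2 (valence 4) → 2 H
  atom 15: C, bond orders sum to 4 (valence 4) → 0 H
  atom 16: N, bond orders sum to 1 (valence 3) → 2 H
  atom 17: O, bond orders sum to 2 (valence 2) → 0 H
Totals → C:10, H:16, N:2, O:5.
In Hill order: C10H16N2O5.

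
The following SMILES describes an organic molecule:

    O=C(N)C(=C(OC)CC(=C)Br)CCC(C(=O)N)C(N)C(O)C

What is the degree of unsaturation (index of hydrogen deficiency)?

Degree of unsaturation = (number of rings) + (number of π bonds).
Ring closures in the SMILES: 0.
π bonds: 4 double bonds (each 1 DoU) → 4 DoU from unsaturation.
Total DoU = 0 + 4 = 4.

4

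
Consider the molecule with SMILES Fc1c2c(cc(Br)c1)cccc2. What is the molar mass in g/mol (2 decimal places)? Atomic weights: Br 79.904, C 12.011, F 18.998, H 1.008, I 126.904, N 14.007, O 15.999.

First, the molecular formula is C10H6BrF (counting implicit H from valence).
  Br: 1 × 79.904 = 79.904
  C: 10 × 12.011 = 120.110
  F: 1 × 18.998 = 18.998
  H: 6 × 1.008 = 6.048
Sum: 1×79.904 + 10×12.011 + 1×18.998 + 6×1.008 = 225.060 → 225.06 g/mol.

225.06 g/mol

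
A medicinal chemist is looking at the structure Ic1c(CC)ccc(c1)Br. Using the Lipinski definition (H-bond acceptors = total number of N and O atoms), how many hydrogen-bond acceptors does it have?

N atoms: 0; O atoms: 0.
Lipinski HBA = 0 + 0 = 0.

0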